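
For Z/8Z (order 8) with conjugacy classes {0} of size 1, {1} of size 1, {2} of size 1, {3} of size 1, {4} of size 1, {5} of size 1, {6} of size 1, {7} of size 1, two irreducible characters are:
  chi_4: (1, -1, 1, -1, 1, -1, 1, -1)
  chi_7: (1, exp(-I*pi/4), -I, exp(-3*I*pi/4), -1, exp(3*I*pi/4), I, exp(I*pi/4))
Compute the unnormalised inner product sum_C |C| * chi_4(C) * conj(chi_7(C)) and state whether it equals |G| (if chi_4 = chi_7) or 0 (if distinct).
Sum = 0; so <chi_4, chi_7> = 0 (distinct irreducibles are orthogonal).

Argument: Compute term by term over conjugacy classes (|C| * chi_4(C) * conj(chi_7(C))):
  1*(1)*conj(1) + 1*(-1)*conj(exp(-I*pi/4)) + 1*(1)*conj(-I) + 1*(-1)*conj(exp(-3*I*pi/4)) + 1*(1)*conj(-1) + 1*(-1)*conj(exp(3*I*pi/4)) + 1*(1)*conj(I) + 1*(-1)*conj(exp(I*pi/4))
  = (1) + (-exp(I*pi/4)) + (I) + (-exp(3*I*pi/4)) + (-1) + (-exp(-3*I*pi/4)) + (-I) + (-exp(-I*pi/4))
  = 0.
(Exp terms are combined using exp(i*s)*conj(exp(i*t)) = exp(i*(s-t)), and sums of them are collapsed using the identity that for every m > 1 the m distinct m-th roots of unity sum to 0, e.g. 1 + exp(2*I*pi/3) + exp(-2*I*pi/3) = 0.)
Dividing by |G| = 8 gives 0/8 = 0, matching the row-orthogonality relation <chi_4, chi_7> = [chi_4 = chi_7].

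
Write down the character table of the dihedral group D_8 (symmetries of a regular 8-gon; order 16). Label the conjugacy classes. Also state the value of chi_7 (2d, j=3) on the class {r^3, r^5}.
Conjugacy classes: {e} of size 1, {r^4} of size 1, {r^1, r^7} of size 2, {r^2, r^6} of size 2, {r^3, r^5} of size 2, {s, sr^2, ...} of size 4, {sr, sr^3, ...} of size 4.
Character table:
  irrep \ class              {e} (size 1)  {r^4} (size 1)  {r^1, r^7} (size 2)  {r^2, r^6} (size 2)  {r^3, r^5} (size 2)  {s, sr^2, ...} (size 4)  {sr, sr^3, ...} (size 4)
  chi_1 (triv)               1             1               1                    1                    1                    1                        1                       
  chi_2 (sign: r->1, s->-1)  1             1               1                    1                    1                    -1                       -1                      
  chi_3 (r->-1, s->1)        1             1               -1                   1                    -1                   1                        -1                      
  chi_4 (r->-1, s->-1)       1             1               -1                   1                    -1                   -1                       1                       
  chi_5 (2d, j=1)            2             -2              sqrt(2)              0                    -sqrt(2)             0                        0                       
  chi_6 (2d, j=2)            2             2               0                    -2                   0                    0                        0                       
  chi_7 (2d, j=3)            2             -2              -sqrt(2)             0                    sqrt(2)              0                        0                       

Spot check: chi_7 (2d, j=3) on {r^3, r^5} = sqrt(2).

Reasoning: D_8 has order 2*8 = 16 with 7 conjugacy classes, hence 7 irreducibles. Sum of squared dims 1 + 1 + 1 + 1 + 4 + 4 + 4 = 16 = |G|. Linear characters come from the abelianisation; the 2-dimensional irreps have character r^k -> 2*cos(2*pi*j*k/8), reflections -> 0.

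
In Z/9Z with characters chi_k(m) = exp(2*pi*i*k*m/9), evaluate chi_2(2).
chi_2(2) = zeta_9^4 = exp(8*I*pi/9)

Working: chi_2(2) = zeta_9^(2*2) = zeta_9^4. Since zeta_9^9 = 1, this equals zeta_9^4 = exp(2*pi*i*4/9) = exp(8*I*pi/9).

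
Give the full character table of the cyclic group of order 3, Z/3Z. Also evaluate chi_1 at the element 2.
Character table of Z/3Z (irreps indexed chi_0,...,chi_2 with chi_k(m) = zeta_3^(k*m), zeta_3 = exp(2*pi*i/3)):
  irrep \ class  {0} (size 1)  {1} (size 1)    {2} (size 1)  
  chi_0          1             1               1             
  chi_1          1             exp(2*I*pi/3)   exp(-2*I*pi/3)
  chi_2          1             exp(-2*I*pi/3)  exp(2*I*pi/3) 

Spot check: chi_1(2) = zeta_3^(1*2) = zeta_3^2 = exp(-2*I*pi/3).

Argument: Z/3Z is abelian, so all 3 irreducible complex representations are 1-dimensional. They are given by chi_k(m) = zeta_3^(k*m) for k = 0,...,2. Row orthogonality: sum_m chi_k(m) conj(chi_l(m)) = 3 * [k = l].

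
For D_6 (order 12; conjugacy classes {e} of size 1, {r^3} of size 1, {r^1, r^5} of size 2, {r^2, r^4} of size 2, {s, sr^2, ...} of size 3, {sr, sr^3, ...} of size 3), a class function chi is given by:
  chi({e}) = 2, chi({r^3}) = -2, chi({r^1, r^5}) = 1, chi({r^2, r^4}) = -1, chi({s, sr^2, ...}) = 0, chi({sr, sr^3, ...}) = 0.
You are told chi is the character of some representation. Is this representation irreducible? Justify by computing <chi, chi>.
Irreducible: <chi, chi> = 1.

Argument: <chi, chi> = (1/|G|) sum_C |C| * |chi(C)|^2 = (1/12)[1*|2|^2 + 1*|-2|^2 + 2*|1|^2 + 2*|-1|^2 + 3*|0|^2 + 3*|0|^2]
  = (1/12)[(4) + (4) + (2) + (2) + (0) + (0)] = 12/12 = 1.
A character is irreducible iff <chi, chi> = 1, so this representation is irreducible.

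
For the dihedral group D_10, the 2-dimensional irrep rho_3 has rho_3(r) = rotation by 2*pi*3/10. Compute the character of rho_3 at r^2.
chi_{rho_3}(r^2) = 2*cos(2*pi*3*2/10) = -sqrt(5)/2 - 1/2

Derivation: rho_3(r^2) is rotation by angle 2*pi*3*2/10, whose trace is 2*cos(2*pi*3*2/10) = -sqrt(5)/2 - 1/2.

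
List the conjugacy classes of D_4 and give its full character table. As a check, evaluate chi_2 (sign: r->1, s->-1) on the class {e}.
Conjugacy classes: {e} of size 1, {r^2} of size 1, {r^1, r^3} of size 2, {s, sr^2, ...} of size 2, {sr, sr^3, ...} of size 2.
Character table:
  irrep \ class              {e} (size 1)  {r^2} (size 1)  {r^1, r^3} (size 2)  {s, sr^2, ...} (size 2)  {sr, sr^3, ...} (size 2)
  chi_1 (triv)               1             1               1                    1                        1                       
  chi_2 (sign: r->1, s->-1)  1             1               1                    -1                       -1                      
  chi_3 (r->-1, s->1)        1             1               -1                   1                        -1                      
  chi_4 (r->-1, s->-1)       1             1               -1                   -1                       1                       
  chi_5 (2d, j=1)            2             -2              0                    0                        0                       

Spot check: chi_2 (sign: r->1, s->-1) on {e} = 1.

Proof sketch: D_4 has order 2*4 = 8 with 5 conjugacy classes, hence 5 irreducibles. Sum of squared dims 1 + 1 + 1 + 1 + 4 = 8 = |G|. Linear characters come from the abelianisation; the 2-dimensional irreps have character r^k -> 2*cos(2*pi*j*k/4), reflections -> 0.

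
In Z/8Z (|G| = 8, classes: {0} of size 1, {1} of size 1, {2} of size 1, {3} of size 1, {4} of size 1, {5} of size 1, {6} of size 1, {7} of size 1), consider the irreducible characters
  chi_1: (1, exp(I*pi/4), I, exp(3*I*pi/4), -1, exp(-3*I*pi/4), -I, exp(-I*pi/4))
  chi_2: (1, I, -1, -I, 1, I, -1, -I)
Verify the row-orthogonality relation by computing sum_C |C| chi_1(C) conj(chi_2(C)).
Sum = 0; so <chi_1, chi_2> = 0 (distinct irreducibles are orthogonal).

Derivation: Compute term by term over conjugacy classes (|C| * chi_1(C) * conj(chi_2(C))):
  1*(1)*conj(1) + 1*(exp(I*pi/4))*conj(I) + 1*(I)*conj(-1) + 1*(exp(3*I*pi/4))*conj(-I) + 1*(-1)*conj(1) + 1*(exp(-3*I*pi/4))*conj(I) + 1*(-I)*conj(-1) + 1*(exp(-I*pi/4))*conj(-I)
  = (1) + (-exp(3*I*pi/4)) + (-I) + (exp(-3*I*pi/4)) + (-1) + (-exp(-I*pi/4)) + (I) + (exp(I*pi/4))
  = 0.
(Exp terms are combined using exp(i*s)*conj(exp(i*t)) = exp(i*(s-t)), and sums of them are collapsed using the identity that for every m > 1 the m distinct m-th roots of unity sum to 0, e.g. 1 + exp(2*I*pi/3) + exp(-2*I*pi/3) = 0.)
Dividing by |G| = 8 gives 0/8 = 0, matching the row-orthogonality relation <chi_1, chi_2> = [chi_1 = chi_2].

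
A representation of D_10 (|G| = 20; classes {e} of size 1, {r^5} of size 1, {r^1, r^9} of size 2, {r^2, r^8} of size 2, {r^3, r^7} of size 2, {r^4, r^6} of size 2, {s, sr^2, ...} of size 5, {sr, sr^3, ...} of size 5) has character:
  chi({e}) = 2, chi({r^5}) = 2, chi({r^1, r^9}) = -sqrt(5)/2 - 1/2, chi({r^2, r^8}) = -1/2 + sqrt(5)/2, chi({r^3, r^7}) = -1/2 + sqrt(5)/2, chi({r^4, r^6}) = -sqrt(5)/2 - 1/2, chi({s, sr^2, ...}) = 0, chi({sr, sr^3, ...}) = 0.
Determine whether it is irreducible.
Irreducible: <chi, chi> = 1.

Proof sketch: <chi, chi> = (1/|G|) sum_C |C| * |chi(C)|^2 = (1/20)[1*|2|^2 + 1*|2|^2 + 2*|-sqrt(5)/2 - 1/2|^2 + 2*|-1/2 + sqrt(5)/2|^2 + 2*|-1/2 + sqrt(5)/2|^2 + 2*|-sqrt(5)/2 - 1/2|^2 + 5*|0|^2 + 5*|0|^2]
  = (1/20)[(4) + (4) + (sqrt(5) + 3) + (3 - sqrt(5)) + (3 - sqrt(5)) + (sqrt(5) + 3) + (0) + (0)] = 20/20 = 1.
A character is irreducible iff <chi, chi> = 1, so this representation is irreducible.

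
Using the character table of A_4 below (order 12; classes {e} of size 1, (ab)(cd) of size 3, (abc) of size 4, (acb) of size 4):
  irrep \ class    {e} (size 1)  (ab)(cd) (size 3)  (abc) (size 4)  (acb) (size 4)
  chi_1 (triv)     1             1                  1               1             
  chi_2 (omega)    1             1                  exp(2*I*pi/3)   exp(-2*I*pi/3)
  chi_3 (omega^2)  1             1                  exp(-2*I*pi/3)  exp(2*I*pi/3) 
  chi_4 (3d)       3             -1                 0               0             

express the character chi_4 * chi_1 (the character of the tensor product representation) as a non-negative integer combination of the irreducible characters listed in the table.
chi_4 tensor chi_1 = chi_4 (all other irreducibles have multiplicity 0).

Reasoning: The character of a tensor product is the pointwise product (chi_4 * chi_1)(C) = chi_4(C) * chi_1(C):
  {e}: (3)*(1), (ab)(cd): (-1)*(1), (abc): (0)*(1), (acb): (0)*(1)
so (chi_4 * chi_1) takes values
  {e} -> 3, (ab)(cd) -> -1, (abc) -> 0, (acb) -> 0.
Now take the inner product of this character with each irreducible chi from the table, <chi_4*chi_1, chi> = (1/12) sum_C |C| (chi_4*chi_1)(C) conj(chi(C)):
  <chi_4*chi_1, chi_1> = (1/12)[1*(3)*conj(1) + 3*(-1)*conj(1) + 4*(0)*conj(1) + 4*(0)*conj(1)]
      = (1/12)[(3) + (-3) + (0) + (0)] = 0/12 = 0
  <chi_4*chi_1, chi_2> = (1/12)[1*(3)*conj(1) + 3*(-1)*conj(1) + 4*(0)*conj(exp(2*I*pi/3)) + 4*(0)*conj(exp(-2*I*pi/3))]
      = (1/12)[(3) + (-3) + (0) + (0)] = 0/12 = 0
  <chi_4*chi_1, chi_3> = (1/12)[1*(3)*conj(1) + 3*(-1)*conj(1) + 4*(0)*conj(exp(-2*I*pi/3)) + 4*(0)*conj(exp(2*I*pi/3))]
      = (1/12)[(3) + (-3) + (0) + (0)] = 0/12 = 0
  <chi_4*chi_1, chi_4> = (1/12)[1*(3)*conj(3) + 3*(-1)*conj(-1) + 4*(0)*conj(0) + 4*(0)*conj(0)]
      = (1/12)[(9) + (3) + (0) + (0)] = 12/12 = 1
(Exp terms are combined using exp(i*s)*conj(exp(i*t)) = exp(i*(s-t)), and sums of them are collapsed using the identity that for every m > 1 the m distinct m-th roots of unity sum to 0, e.g. 1 + exp(2*I*pi/3) + exp(-2*I*pi/3) = 0.)
Hence the multiplicities are chi_4: 1. Dimension check: dim(chi_4)*dim(chi_1) = 3*1 = 3 and sum (mult * dim) = 1*3 = 3.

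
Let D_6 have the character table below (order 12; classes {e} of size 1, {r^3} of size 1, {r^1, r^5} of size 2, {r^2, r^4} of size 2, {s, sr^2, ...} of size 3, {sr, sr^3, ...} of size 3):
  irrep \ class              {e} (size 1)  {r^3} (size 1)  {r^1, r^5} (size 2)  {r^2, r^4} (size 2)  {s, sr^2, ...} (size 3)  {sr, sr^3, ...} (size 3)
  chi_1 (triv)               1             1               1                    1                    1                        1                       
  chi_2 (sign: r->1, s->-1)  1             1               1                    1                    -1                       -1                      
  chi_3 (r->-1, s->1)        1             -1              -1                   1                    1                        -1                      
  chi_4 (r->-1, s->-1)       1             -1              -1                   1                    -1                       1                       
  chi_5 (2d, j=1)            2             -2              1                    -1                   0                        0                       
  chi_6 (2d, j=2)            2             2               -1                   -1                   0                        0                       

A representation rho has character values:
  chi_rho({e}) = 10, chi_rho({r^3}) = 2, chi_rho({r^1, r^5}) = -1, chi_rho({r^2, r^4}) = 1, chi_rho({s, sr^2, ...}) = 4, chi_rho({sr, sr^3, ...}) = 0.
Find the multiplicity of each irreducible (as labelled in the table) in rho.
Multiplicities: chi_1: 2, chi_2: 0, chi_3: 2, chi_4: 0, chi_5: 1, chi_6: 2.

Explanation: Use <chi_rho, chi> = (1/|G|) sum_C |C| * chi_rho(C) * conj(chi(C)) with |G| = 12 for each irreducible chi in the table:
  <chi_rho, chi_1> = (1/12)[1*(10)*conj(1) + 1*(2)*conj(1) + 2*(-1)*conj(1) + 2*(1)*conj(1) + 3*(4)*conj(1) + 3*(0)*conj(1)]
      = (1/12)[(10) + (2) + (-2) + (2) + (12) + (0)] = 24/12 = 2
  <chi_rho, chi_2> = (1/12)[1*(10)*conj(1) + 1*(2)*conj(1) + 2*(-1)*conj(1) + 2*(1)*conj(1) + 3*(4)*conj(-1) + 3*(0)*conj(-1)]
      = (1/12)[(10) + (2) + (-2) + (2) + (-12) + (0)] = 0/12 = 0
  <chi_rho, chi_3> = (1/12)[1*(10)*conj(1) + 1*(2)*conj(-1) + 2*(-1)*conj(-1) + 2*(1)*conj(1) + 3*(4)*conj(1) + 3*(0)*conj(-1)]
      = (1/12)[(10) + (-2) + (2) + (2) + (12) + (0)] = 24/12 = 2
  <chi_rho, chi_4> = (1/12)[1*(10)*conj(1) + 1*(2)*conj(-1) + 2*(-1)*conj(-1) + 2*(1)*conj(1) + 3*(4)*conj(-1) + 3*(0)*conj(1)]
      = (1/12)[(10) + (-2) + (2) + (2) + (-12) + (0)] = 0/12 = 0
  <chi_rho, chi_5> = (1/12)[1*(10)*conj(2) + 1*(2)*conj(-2) + 2*(-1)*conj(1) + 2*(1)*conj(-1) + 3*(4)*conj(0) + 3*(0)*conj(0)]
      = (1/12)[(20) + (-4) + (-2) + (-2) + (0) + (0)] = 12/12 = 1
  <chi_rho, chi_6> = (1/12)[1*(10)*conj(2) + 1*(2)*conj(2) + 2*(-1)*conj(-1) + 2*(1)*conj(-1) + 3*(4)*conj(0) + 3*(0)*conj(0)]
      = (1/12)[(20) + (4) + (2) + (-2) + (0) + (0)] = 24/12 = 2
Dimension check: dim(rho) = sum (mult * dim) = 2*1 + 0*1 + 2*1 + 0*1 + 1*2 + 2*2 = 10 = chi_rho(e) = 10.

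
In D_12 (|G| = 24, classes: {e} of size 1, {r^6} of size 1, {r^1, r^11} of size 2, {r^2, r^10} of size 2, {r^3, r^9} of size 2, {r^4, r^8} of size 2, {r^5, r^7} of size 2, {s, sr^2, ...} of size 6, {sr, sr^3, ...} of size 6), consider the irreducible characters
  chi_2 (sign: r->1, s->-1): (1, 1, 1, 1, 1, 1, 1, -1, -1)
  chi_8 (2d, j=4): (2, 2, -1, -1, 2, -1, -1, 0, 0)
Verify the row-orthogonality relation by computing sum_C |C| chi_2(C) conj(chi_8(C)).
Sum = 0; so <chi_2, chi_8> = 0 (distinct irreducibles are orthogonal).

Derivation: Compute term by term over conjugacy classes (|C| * chi_2(C) * conj(chi_8(C))):
  1*(1)*conj(2) + 1*(1)*conj(2) + 2*(1)*conj(-1) + 2*(1)*conj(-1) + 2*(1)*conj(2) + 2*(1)*conj(-1) + 2*(1)*conj(-1) + 6*(-1)*conj(0) + 6*(-1)*conj(0)
  = (2) + (2) + (-2) + (-2) + (4) + (-2) + (-2) + (0) + (0)
  = 0.
Dividing by |G| = 24 gives 0/24 = 0, matching the row-orthogonality relation <chi_2, chi_8> = [chi_2 = chi_8].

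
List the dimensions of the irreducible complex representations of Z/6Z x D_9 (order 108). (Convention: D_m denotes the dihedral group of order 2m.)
Dimensions: 1, 1, 1, 1, 1, 1, 1, 1, 1, 1, 1, 1, 2, 2, 2, 2, 2, 2, 2, 2, 2, 2, 2, 2, 2, 2, 2, 2, 2, 2, 2, 2, 2, 2, 2, 2

Explanation: There are 36 irreducibles (= number of conjugacy classes). Their dimensions d_i satisfy sum d_i^2 = |G| = 108: 1 + 1 + 1 + 1 + 1 + 1 + 1 + 1 + 1 + 1 + 1 + 1 + 4 + 4 + 4 + 4 + 4 + 4 + 4 + 4 + 4 + 4 + 4 + 4 + 4 + 4 + 4 + 4 + 4 + 4 + 4 + 4 + 4 + 4 + 4 + 4 = 108. (For the product with Z/6Z: each of the 6 1-dim characters of Z/6Z tensors with each irrep of D_9, giving 6 copies of each D_9-dimension.)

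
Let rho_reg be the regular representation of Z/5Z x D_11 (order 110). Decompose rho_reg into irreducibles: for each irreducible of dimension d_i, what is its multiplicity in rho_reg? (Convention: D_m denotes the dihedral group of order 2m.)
Each irreducible V_i of dimension d_i appears with multiplicity d_i, i.e. rho_reg = (direct sum over all irreducibles V_i) d_i V_i. The irreducible dimensions for Z/5Z x D_11 are 1, 1, 1, 1, 1, 1, 1, 1, 1, 1, 2, 2, 2, 2, 2, 2, 2, 2, 2, 2, 2, 2, 2, 2, 2, 2, 2, 2, 2, 2, 2, 2, 2, 2, 2: 10 irreducibles of dimension 1, each with multiplicity 1; 25 irreducibles of dimension 2, each with multiplicity 2. Total dimension 10*1*1 + 25*2*2 = 110 = |G|.

Reasoning: General theorem: in the regular representation of a finite group G, each irreducible appears with multiplicity equal to its dimension. Check: dim(rho_reg) = sum d_i^2 = 1 + 1 + 1 + 1 + 1 + 1 + 1 + 1 + 1 + 1 + 4 + 4 + 4 + 4 + 4 + 4 + 4 + 4 + 4 + 4 + 4 + 4 + 4 + 4 + 4 + 4 + 4 + 4 + 4 + 4 + 4 + 4 + 4 + 4 + 4 = 110 = |G|.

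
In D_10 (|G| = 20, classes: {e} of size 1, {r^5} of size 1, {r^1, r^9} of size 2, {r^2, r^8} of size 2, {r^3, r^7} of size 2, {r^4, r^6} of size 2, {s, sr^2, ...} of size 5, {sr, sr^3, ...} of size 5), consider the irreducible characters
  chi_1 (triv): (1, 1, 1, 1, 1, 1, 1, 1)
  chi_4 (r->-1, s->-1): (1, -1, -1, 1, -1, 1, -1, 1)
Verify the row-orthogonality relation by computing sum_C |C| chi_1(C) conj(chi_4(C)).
Sum = 0; so <chi_1, chi_4> = 0 (distinct irreducibles are orthogonal).

Details: Compute term by term over conjugacy classes (|C| * chi_1(C) * conj(chi_4(C))):
  1*(1)*conj(1) + 1*(1)*conj(-1) + 2*(1)*conj(-1) + 2*(1)*conj(1) + 2*(1)*conj(-1) + 2*(1)*conj(1) + 5*(1)*conj(-1) + 5*(1)*conj(1)
  = (1) + (-1) + (-2) + (2) + (-2) + (2) + (-5) + (5)
  = 0.
Dividing by |G| = 20 gives 0/20 = 0, matching the row-orthogonality relation <chi_1, chi_4> = [chi_1 = chi_4].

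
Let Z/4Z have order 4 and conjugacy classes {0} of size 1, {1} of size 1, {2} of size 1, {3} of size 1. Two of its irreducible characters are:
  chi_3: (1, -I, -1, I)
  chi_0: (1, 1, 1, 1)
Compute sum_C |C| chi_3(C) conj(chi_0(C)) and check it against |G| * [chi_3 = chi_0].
Sum = 0; so <chi_3, chi_0> = 0 (distinct irreducibles are orthogonal).

Explanation: Compute term by term over conjugacy classes (|C| * chi_3(C) * conj(chi_0(C))):
  1*(1)*conj(1) + 1*(-I)*conj(1) + 1*(-1)*conj(1) + 1*(I)*conj(1)
  = (1) + (-I) + (-1) + (I)
  = 0.
(Exp terms are combined using exp(i*s)*conj(exp(i*t)) = exp(i*(s-t)), and sums of them are collapsed using the identity that for every m > 1 the m distinct m-th roots of unity sum to 0, e.g. 1 + exp(2*I*pi/3) + exp(-2*I*pi/3) = 0.)
Dividing by |G| = 4 gives 0/4 = 0, matching the row-orthogonality relation <chi_3, chi_0> = [chi_3 = chi_0].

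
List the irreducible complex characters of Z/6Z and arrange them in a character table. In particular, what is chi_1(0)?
Character table of Z/6Z (irreps indexed chi_0,...,chi_5 with chi_k(m) = zeta_6^(k*m), zeta_6 = exp(2*pi*i/6)):
  irrep \ class  {0} (size 1)  {1} (size 1)    {2} (size 1)    {3} (size 1)  {4} (size 1)    {5} (size 1)  
  chi_0          1             1               1               1             1               1             
  chi_1          1             exp(I*pi/3)     exp(2*I*pi/3)   -1            exp(-2*I*pi/3)  exp(-I*pi/3)  
  chi_2          1             exp(2*I*pi/3)   exp(-2*I*pi/3)  1             exp(2*I*pi/3)   exp(-2*I*pi/3)
  chi_3          1             -1              1               -1            1               -1            
  chi_4          1             exp(-2*I*pi/3)  exp(2*I*pi/3)   1             exp(-2*I*pi/3)  exp(2*I*pi/3) 
  chi_5          1             exp(-I*pi/3)    exp(-2*I*pi/3)  -1            exp(2*I*pi/3)   exp(I*pi/3)   

Spot check: chi_1(0) = zeta_6^(1*0) = zeta_6^0 = 1.

Explanation: Z/6Z is abelian, so all 6 irreducible complex representations are 1-dimensional. They are given by chi_k(m) = zeta_6^(k*m) for k = 0,...,5. Row orthogonality: sum_m chi_k(m) conj(chi_l(m)) = 6 * [k = l].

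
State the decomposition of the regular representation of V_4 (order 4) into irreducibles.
Each irreducible V_i of dimension d_i appears with multiplicity d_i, i.e. rho_reg = (direct sum over all irreducibles V_i) d_i V_i. The irreducible dimensions for V_4 are 1, 1, 1, 1: 4 irreducibles of dimension 1, each with multiplicity 1. Total dimension 4*1*1 = 4 = |G|.

Derivation: General theorem: in the regular representation of a finite group G, each irreducible appears with multiplicity equal to its dimension. Check: dim(rho_reg) = sum d_i^2 = 1 + 1 + 1 + 1 = 4 = |G|.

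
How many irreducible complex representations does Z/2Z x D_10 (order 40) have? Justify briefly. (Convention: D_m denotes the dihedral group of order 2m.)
16

Derivation: The number of irreducible complex representations of a finite group equals its number of conjugacy classes. For a direct product, #classes(G x H) = #classes(G) * #classes(H). Z/2Z has 2 classes (abelian), D_10 has 8 classes, so 2 * 8 = 16, so Z/2Z x D_10 (order 40) has exactly 16 irreducible complex representations.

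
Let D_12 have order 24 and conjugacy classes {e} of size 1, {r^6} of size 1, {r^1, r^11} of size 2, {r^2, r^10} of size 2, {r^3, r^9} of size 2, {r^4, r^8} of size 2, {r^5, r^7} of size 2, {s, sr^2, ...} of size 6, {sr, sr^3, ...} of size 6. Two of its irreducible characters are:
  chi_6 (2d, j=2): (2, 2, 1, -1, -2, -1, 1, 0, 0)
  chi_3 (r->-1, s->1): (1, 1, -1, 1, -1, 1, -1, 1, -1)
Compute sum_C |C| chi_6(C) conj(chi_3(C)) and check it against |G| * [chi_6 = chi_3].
Sum = 0; so <chi_6, chi_3> = 0 (distinct irreducibles are orthogonal).

Solution. Compute term by term over conjugacy classes (|C| * chi_6(C) * conj(chi_3(C))):
  1*(2)*conj(1) + 1*(2)*conj(1) + 2*(1)*conj(-1) + 2*(-1)*conj(1) + 2*(-2)*conj(-1) + 2*(-1)*conj(1) + 2*(1)*conj(-1) + 6*(0)*conj(1) + 6*(0)*conj(-1)
  = (2) + (2) + (-2) + (-2) + (4) + (-2) + (-2) + (0) + (0)
  = 0.
Dividing by |G| = 24 gives 0/24 = 0, matching the row-orthogonality relation <chi_6, chi_3> = [chi_6 = chi_3].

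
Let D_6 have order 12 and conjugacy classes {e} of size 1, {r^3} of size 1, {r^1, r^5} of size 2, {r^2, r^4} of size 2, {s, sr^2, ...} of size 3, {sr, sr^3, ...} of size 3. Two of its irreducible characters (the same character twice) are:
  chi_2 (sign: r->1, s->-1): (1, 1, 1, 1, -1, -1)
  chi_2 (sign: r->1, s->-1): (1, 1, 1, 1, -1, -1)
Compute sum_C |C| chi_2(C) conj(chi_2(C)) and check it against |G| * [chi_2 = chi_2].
Sum = 12 = |G| = 12; so <chi_2, chi_2> = 1 (norm-1 confirms irreducibility).

Explanation: Compute term by term over conjugacy classes (|C| * chi_2(C) * conj(chi_2(C))):
  1*(1)*conj(1) + 1*(1)*conj(1) + 2*(1)*conj(1) + 2*(1)*conj(1) + 3*(-1)*conj(-1) + 3*(-1)*conj(-1)
  = (1) + (1) + (2) + (2) + (3) + (3)
  = 12.
Dividing by |G| = 12 gives 12/12 = 1, matching the row-orthogonality relation <chi_2, chi_2> = [chi_2 = chi_2].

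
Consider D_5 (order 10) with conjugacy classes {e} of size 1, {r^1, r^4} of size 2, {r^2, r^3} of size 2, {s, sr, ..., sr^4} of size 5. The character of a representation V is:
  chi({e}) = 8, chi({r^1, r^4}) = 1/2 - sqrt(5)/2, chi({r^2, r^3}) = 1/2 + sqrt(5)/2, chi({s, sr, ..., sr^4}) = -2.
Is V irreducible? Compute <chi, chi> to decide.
Not irreducible (reducible): <chi, chi> = 9 > 1.

<chi, chi> = (1/|G|) sum_C |C| * |chi(C)|^2 = (1/10)[1*|8|^2 + 2*|1/2 - sqrt(5)/2|^2 + 2*|1/2 + sqrt(5)/2|^2 + 5*|-2|^2]
  = (1/10)[(64) + (3 - sqrt(5)) + (sqrt(5) + 3) + (20)] = 90/10 = 9.
A character is irreducible iff <chi, chi> = 1, so this representation is reducible.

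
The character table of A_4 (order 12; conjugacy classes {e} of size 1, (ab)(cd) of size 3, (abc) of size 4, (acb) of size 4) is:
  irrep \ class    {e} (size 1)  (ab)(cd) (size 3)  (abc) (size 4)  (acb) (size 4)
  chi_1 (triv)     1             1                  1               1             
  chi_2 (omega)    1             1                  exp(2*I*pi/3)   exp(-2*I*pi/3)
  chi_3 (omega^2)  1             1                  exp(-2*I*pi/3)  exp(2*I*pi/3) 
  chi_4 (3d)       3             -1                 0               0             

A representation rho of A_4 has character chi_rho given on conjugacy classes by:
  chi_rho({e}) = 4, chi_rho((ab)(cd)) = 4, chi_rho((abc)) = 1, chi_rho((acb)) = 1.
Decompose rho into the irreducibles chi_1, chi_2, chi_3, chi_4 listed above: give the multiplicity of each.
Multiplicities: chi_1: 2, chi_2: 1, chi_3: 1, chi_4: 0.

Proof sketch: Use <chi_rho, chi> = (1/|G|) sum_C |C| * chi_rho(C) * conj(chi(C)) with |G| = 12 for each irreducible chi in the table:
  <chi_rho, chi_1> = (1/12)[1*(4)*conj(1) + 3*(4)*conj(1) + 4*(1)*conj(1) + 4*(1)*conj(1)]
      = (1/12)[(4) + (12) + (4) + (4)] = 24/12 = 2
  <chi_rho, chi_2> = (1/12)[1*(4)*conj(1) + 3*(4)*conj(1) + 4*(1)*conj(exp(2*I*pi/3)) + 4*(1)*conj(exp(-2*I*pi/3))]
      = (1/12)[(4) + (12) + (4 + 8*exp(-2*I*pi/3) + 4*exp(2*I*pi/3)) + (4 + 4*exp(-2*I*pi/3) + 8*exp(2*I*pi/3))] = 12/12 = 1
  <chi_rho, chi_3> = (1/12)[1*(4)*conj(1) + 3*(4)*conj(1) + 4*(1)*conj(exp(-2*I*pi/3)) + 4*(1)*conj(exp(2*I*pi/3))]
      = (1/12)[(4) + (12) + (4 + 4*exp(-2*I*pi/3) + 8*exp(2*I*pi/3)) + (4 + 8*exp(-2*I*pi/3) + 4*exp(2*I*pi/3))] = 12/12 = 1
  <chi_rho, chi_4> = (1/12)[1*(4)*conj(3) + 3*(4)*conj(-1) + 4*(1)*conj(0) + 4*(1)*conj(0)]
      = (1/12)[(12) + (-12) + (0) + (0)] = 0/12 = 0
(Exp terms are combined using exp(i*s)*conj(exp(i*t)) = exp(i*(s-t)), and sums of them are collapsed using the identity that for every m > 1 the m distinct m-th roots of unity sum to 0, e.g. 1 + exp(2*I*pi/3) + exp(-2*I*pi/3) = 0.)
Dimension check: dim(rho) = sum (mult * dim) = 2*1 + 1*1 + 1*1 + 0*3 = 4 = chi_rho(e) = 4.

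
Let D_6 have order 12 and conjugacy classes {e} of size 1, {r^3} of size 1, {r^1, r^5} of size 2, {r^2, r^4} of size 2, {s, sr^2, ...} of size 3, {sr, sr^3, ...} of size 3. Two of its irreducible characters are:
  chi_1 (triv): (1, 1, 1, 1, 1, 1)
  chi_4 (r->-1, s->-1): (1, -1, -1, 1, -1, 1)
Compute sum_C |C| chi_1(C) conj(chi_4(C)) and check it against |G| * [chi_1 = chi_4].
Sum = 0; so <chi_1, chi_4> = 0 (distinct irreducibles are orthogonal).

Details: Compute term by term over conjugacy classes (|C| * chi_1(C) * conj(chi_4(C))):
  1*(1)*conj(1) + 1*(1)*conj(-1) + 2*(1)*conj(-1) + 2*(1)*conj(1) + 3*(1)*conj(-1) + 3*(1)*conj(1)
  = (1) + (-1) + (-2) + (2) + (-3) + (3)
  = 0.
Dividing by |G| = 12 gives 0/12 = 0, matching the row-orthogonality relation <chi_1, chi_4> = [chi_1 = chi_4].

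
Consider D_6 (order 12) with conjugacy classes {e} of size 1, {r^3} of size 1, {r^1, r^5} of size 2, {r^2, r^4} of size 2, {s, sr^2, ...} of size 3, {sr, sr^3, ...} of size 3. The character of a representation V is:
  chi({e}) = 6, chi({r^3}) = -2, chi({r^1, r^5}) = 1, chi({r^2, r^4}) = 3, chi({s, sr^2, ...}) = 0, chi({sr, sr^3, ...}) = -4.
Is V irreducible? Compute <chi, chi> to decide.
Not irreducible (reducible): <chi, chi> = 9 > 1.

Details: <chi, chi> = (1/|G|) sum_C |C| * |chi(C)|^2 = (1/12)[1*|6|^2 + 1*|-2|^2 + 2*|1|^2 + 2*|3|^2 + 3*|0|^2 + 3*|-4|^2]
  = (1/12)[(36) + (4) + (2) + (18) + (0) + (48)] = 108/12 = 9.
A character is irreducible iff <chi, chi> = 1, so this representation is reducible.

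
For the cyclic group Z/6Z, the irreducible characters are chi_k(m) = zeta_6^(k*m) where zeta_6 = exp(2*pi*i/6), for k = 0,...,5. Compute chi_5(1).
chi_5(1) = zeta_6^5 = exp(-I*pi/3)

Proof sketch: chi_5(1) = zeta_6^(5*1) = zeta_6^5. Since zeta_6^6 = 1, this equals zeta_6^5 = exp(2*pi*i*5/6) = exp(-I*pi/3).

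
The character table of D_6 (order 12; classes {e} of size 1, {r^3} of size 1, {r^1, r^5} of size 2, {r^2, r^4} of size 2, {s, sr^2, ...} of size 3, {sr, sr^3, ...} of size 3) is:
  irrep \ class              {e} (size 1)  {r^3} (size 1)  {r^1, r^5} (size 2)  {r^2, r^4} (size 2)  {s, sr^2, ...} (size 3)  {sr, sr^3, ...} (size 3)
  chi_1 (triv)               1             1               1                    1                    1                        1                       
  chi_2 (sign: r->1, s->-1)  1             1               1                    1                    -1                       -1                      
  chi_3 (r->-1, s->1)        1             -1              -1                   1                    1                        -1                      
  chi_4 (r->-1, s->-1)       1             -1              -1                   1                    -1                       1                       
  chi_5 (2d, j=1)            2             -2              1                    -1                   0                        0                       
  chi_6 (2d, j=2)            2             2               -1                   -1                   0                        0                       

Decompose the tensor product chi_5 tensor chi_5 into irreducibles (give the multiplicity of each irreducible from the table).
chi_5 tensor chi_5 = chi_1 + chi_2 + chi_6 (all other irreducibles have multiplicity 0).

Explanation: The character of a tensor product is the pointwise product (chi_5 * chi_5)(C) = chi_5(C) * chi_5(C):
  {e}: (2)*(2), {r^3}: (-2)*(-2), {r^1, r^5}: (1)*(1), {r^2, r^4}: (-1)*(-1), {s, sr^2, ...}: (0)*(0), {sr, sr^3, ...}: (0)*(0)
so (chi_5 * chi_5) takes values
  {e} -> 4, {r^3} -> 4, {r^1, r^5} -> 1, {r^2, r^4} -> 1, {s, sr^2, ...} -> 0, {sr, sr^3, ...} -> 0.
Now take the inner product of this character with each irreducible chi from the table, <chi_5*chi_5, chi> = (1/12) sum_C |C| (chi_5*chi_5)(C) conj(chi(C)):
  <chi_5*chi_5, chi_1> = (1/12)[1*(4)*conj(1) + 1*(4)*conj(1) + 2*(1)*conj(1) + 2*(1)*conj(1) + 3*(0)*conj(1) + 3*(0)*conj(1)]
      = (1/12)[(4) + (4) + (2) + (2) + (0) + (0)] = 12/12 = 1
  <chi_5*chi_5, chi_2> = (1/12)[1*(4)*conj(1) + 1*(4)*conj(1) + 2*(1)*conj(1) + 2*(1)*conj(1) + 3*(0)*conj(-1) + 3*(0)*conj(-1)]
      = (1/12)[(4) + (4) + (2) + (2) + (0) + (0)] = 12/12 = 1
  <chi_5*chi_5, chi_3> = (1/12)[1*(4)*conj(1) + 1*(4)*conj(-1) + 2*(1)*conj(-1) + 2*(1)*conj(1) + 3*(0)*conj(1) + 3*(0)*conj(-1)]
      = (1/12)[(4) + (-4) + (-2) + (2) + (0) + (0)] = 0/12 = 0
  <chi_5*chi_5, chi_4> = (1/12)[1*(4)*conj(1) + 1*(4)*conj(-1) + 2*(1)*conj(-1) + 2*(1)*conj(1) + 3*(0)*conj(-1) + 3*(0)*conj(1)]
      = (1/12)[(4) + (-4) + (-2) + (2) + (0) + (0)] = 0/12 = 0
  <chi_5*chi_5, chi_5> = (1/12)[1*(4)*conj(2) + 1*(4)*conj(-2) + 2*(1)*conj(1) + 2*(1)*conj(-1) + 3*(0)*conj(0) + 3*(0)*conj(0)]
      = (1/12)[(8) + (-8) + (2) + (-2) + (0) + (0)] = 0/12 = 0
  <chi_5*chi_5, chi_6> = (1/12)[1*(4)*conj(2) + 1*(4)*conj(2) + 2*(1)*conj(-1) + 2*(1)*conj(-1) + 3*(0)*conj(0) + 3*(0)*conj(0)]
      = (1/12)[(8) + (8) + (-2) + (-2) + (0) + (0)] = 12/12 = 1
Hence the multiplicities are chi_1: 1, chi_2: 1, chi_6: 1. Dimension check: dim(chi_5)*dim(chi_5) = 2*2 = 4 and sum (mult * dim) = 1*1 + 1*1 + 1*2 = 4.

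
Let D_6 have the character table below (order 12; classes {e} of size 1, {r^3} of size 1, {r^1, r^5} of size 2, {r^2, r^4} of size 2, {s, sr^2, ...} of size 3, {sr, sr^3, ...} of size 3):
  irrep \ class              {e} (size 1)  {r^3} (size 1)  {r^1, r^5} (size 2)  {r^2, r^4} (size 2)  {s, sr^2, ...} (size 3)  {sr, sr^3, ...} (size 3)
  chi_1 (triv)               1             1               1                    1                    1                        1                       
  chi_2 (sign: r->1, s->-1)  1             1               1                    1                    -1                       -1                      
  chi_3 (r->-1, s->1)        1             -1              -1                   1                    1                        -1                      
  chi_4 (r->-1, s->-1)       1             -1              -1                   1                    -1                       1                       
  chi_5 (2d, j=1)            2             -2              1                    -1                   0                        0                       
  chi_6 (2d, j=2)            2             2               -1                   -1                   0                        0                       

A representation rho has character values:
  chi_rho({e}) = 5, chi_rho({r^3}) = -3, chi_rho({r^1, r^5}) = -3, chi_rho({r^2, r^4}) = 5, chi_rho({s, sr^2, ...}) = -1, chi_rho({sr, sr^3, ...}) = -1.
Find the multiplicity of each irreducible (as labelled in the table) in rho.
Multiplicities: chi_1: 0, chi_2: 1, chi_3: 2, chi_4: 2, chi_5: 0, chi_6: 0.

Reasoning: Use <chi_rho, chi> = (1/|G|) sum_C |C| * chi_rho(C) * conj(chi(C)) with |G| = 12 for each irreducible chi in the table:
  <chi_rho, chi_1> = (1/12)[1*(5)*conj(1) + 1*(-3)*conj(1) + 2*(-3)*conj(1) + 2*(5)*conj(1) + 3*(-1)*conj(1) + 3*(-1)*conj(1)]
      = (1/12)[(5) + (-3) + (-6) + (10) + (-3) + (-3)] = 0/12 = 0
  <chi_rho, chi_2> = (1/12)[1*(5)*conj(1) + 1*(-3)*conj(1) + 2*(-3)*conj(1) + 2*(5)*conj(1) + 3*(-1)*conj(-1) + 3*(-1)*conj(-1)]
      = (1/12)[(5) + (-3) + (-6) + (10) + (3) + (3)] = 12/12 = 1
  <chi_rho, chi_3> = (1/12)[1*(5)*conj(1) + 1*(-3)*conj(-1) + 2*(-3)*conj(-1) + 2*(5)*conj(1) + 3*(-1)*conj(1) + 3*(-1)*conj(-1)]
      = (1/12)[(5) + (3) + (6) + (10) + (-3) + (3)] = 24/12 = 2
  <chi_rho, chi_4> = (1/12)[1*(5)*conj(1) + 1*(-3)*conj(-1) + 2*(-3)*conj(-1) + 2*(5)*conj(1) + 3*(-1)*conj(-1) + 3*(-1)*conj(1)]
      = (1/12)[(5) + (3) + (6) + (10) + (3) + (-3)] = 24/12 = 2
  <chi_rho, chi_5> = (1/12)[1*(5)*conj(2) + 1*(-3)*conj(-2) + 2*(-3)*conj(1) + 2*(5)*conj(-1) + 3*(-1)*conj(0) + 3*(-1)*conj(0)]
      = (1/12)[(10) + (6) + (-6) + (-10) + (0) + (0)] = 0/12 = 0
  <chi_rho, chi_6> = (1/12)[1*(5)*conj(2) + 1*(-3)*conj(2) + 2*(-3)*conj(-1) + 2*(5)*conj(-1) + 3*(-1)*conj(0) + 3*(-1)*conj(0)]
      = (1/12)[(10) + (-6) + (6) + (-10) + (0) + (0)] = 0/12 = 0
Dimension check: dim(rho) = sum (mult * dim) = 0*1 + 1*1 + 2*1 + 2*1 + 0*2 + 0*2 = 5 = chi_rho(e) = 5.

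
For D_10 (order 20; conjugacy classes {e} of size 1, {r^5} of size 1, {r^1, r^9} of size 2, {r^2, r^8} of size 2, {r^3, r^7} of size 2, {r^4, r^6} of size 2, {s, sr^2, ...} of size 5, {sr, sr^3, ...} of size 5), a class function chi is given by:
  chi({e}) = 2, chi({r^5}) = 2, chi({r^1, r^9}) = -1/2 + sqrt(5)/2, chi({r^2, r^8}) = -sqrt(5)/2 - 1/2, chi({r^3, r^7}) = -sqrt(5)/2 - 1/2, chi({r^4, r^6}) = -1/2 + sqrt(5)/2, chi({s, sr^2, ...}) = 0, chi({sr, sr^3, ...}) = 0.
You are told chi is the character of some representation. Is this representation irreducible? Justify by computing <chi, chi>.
Irreducible: <chi, chi> = 1.

Proof sketch: <chi, chi> = (1/|G|) sum_C |C| * |chi(C)|^2 = (1/20)[1*|2|^2 + 1*|2|^2 + 2*|-1/2 + sqrt(5)/2|^2 + 2*|-sqrt(5)/2 - 1/2|^2 + 2*|-sqrt(5)/2 - 1/2|^2 + 2*|-1/2 + sqrt(5)/2|^2 + 5*|0|^2 + 5*|0|^2]
  = (1/20)[(4) + (4) + (3 - sqrt(5)) + (sqrt(5) + 3) + (sqrt(5) + 3) + (3 - sqrt(5)) + (0) + (0)] = 20/20 = 1.
A character is irreducible iff <chi, chi> = 1, so this representation is irreducible.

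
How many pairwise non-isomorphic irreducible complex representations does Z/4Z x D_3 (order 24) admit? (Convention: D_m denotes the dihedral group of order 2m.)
12

Why: The number of irreducible complex representations of a finite group equals its number of conjugacy classes. For a direct product, #classes(G x H) = #classes(G) * #classes(H). Z/4Z has 4 classes (abelian), D_3 has 3 classes, so 4 * 3 = 12, so Z/4Z x D_3 (order 24) has exactly 12 irreducible complex representations.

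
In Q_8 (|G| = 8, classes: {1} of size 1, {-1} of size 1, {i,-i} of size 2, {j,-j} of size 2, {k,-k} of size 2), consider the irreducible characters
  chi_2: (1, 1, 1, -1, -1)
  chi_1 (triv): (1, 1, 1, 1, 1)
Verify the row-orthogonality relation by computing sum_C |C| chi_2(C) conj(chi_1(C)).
Sum = 0; so <chi_2, chi_1> = 0 (distinct irreducibles are orthogonal).

Explanation: Compute term by term over conjugacy classes (|C| * chi_2(C) * conj(chi_1(C))):
  1*(1)*conj(1) + 1*(1)*conj(1) + 2*(1)*conj(1) + 2*(-1)*conj(1) + 2*(-1)*conj(1)
  = (1) + (1) + (2) + (-2) + (-2)
  = 0.
Dividing by |G| = 8 gives 0/8 = 0, matching the row-orthogonality relation <chi_2, chi_1> = [chi_2 = chi_1].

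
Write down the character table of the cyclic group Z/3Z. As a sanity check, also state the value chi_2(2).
Character table of Z/3Z (irreps indexed chi_0,...,chi_2 with chi_k(m) = zeta_3^(k*m), zeta_3 = exp(2*pi*i/3)):
  irrep \ class  {0} (size 1)  {1} (size 1)    {2} (size 1)  
  chi_0          1             1               1             
  chi_1          1             exp(2*I*pi/3)   exp(-2*I*pi/3)
  chi_2          1             exp(-2*I*pi/3)  exp(2*I*pi/3) 

Spot check: chi_2(2) = zeta_3^(2*2) = zeta_3^4 = exp(2*I*pi/3).

Derivation: Z/3Z is abelian, so all 3 irreducible complex representations are 1-dimensional. They are given by chi_k(m) = zeta_3^(k*m) for k = 0,...,2. Row orthogonality: sum_m chi_k(m) conj(chi_l(m)) = 3 * [k = l].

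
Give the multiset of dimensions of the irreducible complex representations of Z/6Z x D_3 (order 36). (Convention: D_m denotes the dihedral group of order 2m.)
Dimensions: 1, 1, 1, 1, 1, 1, 1, 1, 1, 1, 1, 1, 2, 2, 2, 2, 2, 2

Justification: There are 18 irreducibles (= number of conjugacy classes). Their dimensions d_i satisfy sum d_i^2 = |G| = 36: 1 + 1 + 1 + 1 + 1 + 1 + 1 + 1 + 1 + 1 + 1 + 1 + 4 + 4 + 4 + 4 + 4 + 4 = 36. (For the product with Z/6Z: each of the 6 1-dim characters of Z/6Z tensors with each irrep of D_3, giving 6 copies of each D_3-dimension.)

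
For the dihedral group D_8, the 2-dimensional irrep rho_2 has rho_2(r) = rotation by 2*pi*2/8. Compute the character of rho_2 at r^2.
chi_{rho_2}(r^2) = 2*cos(2*pi*2*2/8) = -2

Justification: rho_2(r^2) is rotation by angle 2*pi*2*2/8, whose trace is 2*cos(2*pi*2*2/8) = -2.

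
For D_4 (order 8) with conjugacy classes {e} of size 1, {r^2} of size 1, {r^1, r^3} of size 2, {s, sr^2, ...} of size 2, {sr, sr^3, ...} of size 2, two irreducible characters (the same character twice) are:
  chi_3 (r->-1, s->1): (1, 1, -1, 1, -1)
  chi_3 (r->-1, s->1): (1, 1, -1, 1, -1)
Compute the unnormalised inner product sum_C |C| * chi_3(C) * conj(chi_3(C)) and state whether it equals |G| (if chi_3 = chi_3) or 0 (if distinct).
Sum = 8 = |G| = 8; so <chi_3, chi_3> = 1 (norm-1 confirms irreducibility).

Details: Compute term by term over conjugacy classes (|C| * chi_3(C) * conj(chi_3(C))):
  1*(1)*conj(1) + 1*(1)*conj(1) + 2*(-1)*conj(-1) + 2*(1)*conj(1) + 2*(-1)*conj(-1)
  = (1) + (1) + (2) + (2) + (2)
  = 8.
Dividing by |G| = 8 gives 8/8 = 1, matching the row-orthogonality relation <chi_3, chi_3> = [chi_3 = chi_3].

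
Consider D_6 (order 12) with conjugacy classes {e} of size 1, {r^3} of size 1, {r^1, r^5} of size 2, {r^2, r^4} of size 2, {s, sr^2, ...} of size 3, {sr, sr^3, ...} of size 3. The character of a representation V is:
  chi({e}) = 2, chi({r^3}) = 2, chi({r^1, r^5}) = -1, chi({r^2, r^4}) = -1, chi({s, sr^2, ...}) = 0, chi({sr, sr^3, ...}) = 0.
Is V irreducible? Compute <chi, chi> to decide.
Irreducible: <chi, chi> = 1.

Justification: <chi, chi> = (1/|G|) sum_C |C| * |chi(C)|^2 = (1/12)[1*|2|^2 + 1*|2|^2 + 2*|-1|^2 + 2*|-1|^2 + 3*|0|^2 + 3*|0|^2]
  = (1/12)[(4) + (4) + (2) + (2) + (0) + (0)] = 12/12 = 1.
A character is irreducible iff <chi, chi> = 1, so this representation is irreducible.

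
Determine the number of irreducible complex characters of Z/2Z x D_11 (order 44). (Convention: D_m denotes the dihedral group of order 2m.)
14

Explanation: The number of irreducible complex representations of a finite group equals its number of conjugacy classes. For a direct product, #classes(G x H) = #classes(G) * #classes(H). Z/2Z has 2 classes (abelian), D_11 has 7 classes, so 2 * 7 = 14, so Z/2Z x D_11 (order 44) has exactly 14 irreducible complex representations.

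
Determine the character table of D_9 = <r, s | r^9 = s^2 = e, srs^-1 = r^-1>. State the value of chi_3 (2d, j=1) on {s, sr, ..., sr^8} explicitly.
Conjugacy classes: {e} of size 1, {r^1, r^8} of size 2, {r^2, r^7} of size 2, {r^3, r^6} of size 2, {r^4, r^5} of size 2, {s, sr, ..., sr^8} of size 9.
Character table:
  irrep \ class              {e} (size 1)  {r^1, r^8} (size 2)  {r^2, r^7} (size 2)  {r^3, r^6} (size 2)  {r^4, r^5} (size 2)  {s, sr, ..., sr^8} (size 9)
  chi_1 (triv)               1             1                    1                    1                    1                    1                          
  chi_2 (sign: r->1, s->-1)  1             1                    1                    1                    1                    -1                         
  chi_3 (2d, j=1)            2             2*cos(2*pi/9)        2*cos(4*pi/9)        -1                   -2*cos(pi/9)         0                          
  chi_4 (2d, j=2)            2             2*cos(4*pi/9)        -2*cos(pi/9)         -1                   2*cos(2*pi/9)        0                          
  chi_5 (2d, j=3)            2             -1                   -1                   2                    -1                   0                          
  chi_6 (2d, j=4)            2             -2*cos(pi/9)         2*cos(2*pi/9)        -1                   2*cos(4*pi/9)        0                          

Spot check: chi_3 (2d, j=1) on {s, sr, ..., sr^8} = 0.

Argument: D_9 has order 2*9 = 18 with 6 conjugacy classes, hence 6 irreducibles. Sum of squared dims 1 + 1 + 4 + 4 + 4 + 4 = 18 = |G|. Linear characters come from the abelianisation; the 2-dimensional irreps have character r^k -> 2*cos(2*pi*j*k/9), reflections -> 0.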